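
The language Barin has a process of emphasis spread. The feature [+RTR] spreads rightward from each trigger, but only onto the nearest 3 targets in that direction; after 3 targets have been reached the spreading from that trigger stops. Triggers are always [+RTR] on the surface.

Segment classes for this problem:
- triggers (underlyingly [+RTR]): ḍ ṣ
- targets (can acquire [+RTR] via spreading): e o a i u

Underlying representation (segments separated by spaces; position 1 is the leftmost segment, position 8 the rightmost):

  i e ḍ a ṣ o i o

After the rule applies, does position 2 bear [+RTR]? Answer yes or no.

no

From /ḍ/ at 3 rightward: 4 /a/ → [+RTR]; 5 /ṣ/ is itself a trigger — this domain ends here.
From /ṣ/ at 5 rightward: 6 /o/ → [+RTR]; 7 /i/ → [+RTR]; 8 /o/ → [+RTR]; bound reached.
Targets with no active source: positions 1 2 stay [-emphatic].
[+RTR] positions on the surface: 3 4 5 6 7 8.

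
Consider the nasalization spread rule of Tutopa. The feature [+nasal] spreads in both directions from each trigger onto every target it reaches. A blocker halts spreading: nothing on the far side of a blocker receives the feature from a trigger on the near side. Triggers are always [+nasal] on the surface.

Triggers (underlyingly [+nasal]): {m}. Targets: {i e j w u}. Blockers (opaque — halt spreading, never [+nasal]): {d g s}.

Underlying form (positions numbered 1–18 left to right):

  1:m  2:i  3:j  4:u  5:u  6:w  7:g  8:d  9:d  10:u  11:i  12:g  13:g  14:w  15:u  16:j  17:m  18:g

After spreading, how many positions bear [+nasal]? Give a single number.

10

From /m/ at 1 rightward: 2 /i/ → [+nasal]; 3 /j/ → [+nasal]; 4 /u/ → [+nasal]; 5 /u/ → [+nasal]; 6 /w/ → [+nasal]; 7 /g/ blocks.
From /m/ at 1 leftward: word edge.
From /m/ at 17 rightward: 18 /g/ blocks.
From /m/ at 17 leftward: 16 /j/ → [+nasal]; 15 /u/ → [+nasal]; 14 /w/ → [+nasal]; 13 /g/ blocks.
Targets with no active source: positions 10 11 stay [-nasal].
[+nasal] positions on the surface: 1 2 3 4 5 6 14 15 16 17.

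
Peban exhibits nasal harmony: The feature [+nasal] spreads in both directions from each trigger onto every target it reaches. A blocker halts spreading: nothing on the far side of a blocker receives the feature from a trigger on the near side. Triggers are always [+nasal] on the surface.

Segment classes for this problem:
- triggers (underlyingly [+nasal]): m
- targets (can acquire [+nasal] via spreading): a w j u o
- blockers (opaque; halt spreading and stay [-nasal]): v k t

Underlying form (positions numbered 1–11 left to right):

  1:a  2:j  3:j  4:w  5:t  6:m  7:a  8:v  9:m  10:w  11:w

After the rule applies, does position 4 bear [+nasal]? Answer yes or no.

From /m/ at 6 rightward: 7 /a/ → [+nasal]; 8 /v/ blocks.
From /m/ at 6 leftward: 5 /t/ blocks.
From /m/ at 9 rightward: 10 /w/ → [+nasal]; 11 /w/ → [+nasal]; word edge.
From /m/ at 9 leftward: 8 /v/ blocks.
Targets with no active source: positions 1 2 3 4 stay [-nasal].
[+nasal] positions on the surface: 6 7 9 10 11.

no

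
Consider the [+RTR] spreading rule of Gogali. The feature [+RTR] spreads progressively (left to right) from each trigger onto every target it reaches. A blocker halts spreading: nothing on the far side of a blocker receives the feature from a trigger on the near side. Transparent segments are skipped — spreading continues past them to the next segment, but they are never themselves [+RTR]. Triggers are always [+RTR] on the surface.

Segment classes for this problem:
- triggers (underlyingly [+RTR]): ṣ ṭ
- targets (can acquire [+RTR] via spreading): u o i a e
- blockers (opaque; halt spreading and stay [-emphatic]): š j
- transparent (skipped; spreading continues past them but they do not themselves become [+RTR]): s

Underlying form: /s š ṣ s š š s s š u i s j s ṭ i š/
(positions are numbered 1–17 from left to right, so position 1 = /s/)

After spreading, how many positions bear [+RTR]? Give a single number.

3

From /ṣ/ at 3 rightward: 4 /s/ transparent; 5 /š/ blocks.
From /ṭ/ at 15 rightward: 16 /i/ → [+RTR]; 17 /š/ blocks.
Targets with no active source: positions 10 11 stay [-emphatic].
[+RTR] positions on the surface: 3 15 16.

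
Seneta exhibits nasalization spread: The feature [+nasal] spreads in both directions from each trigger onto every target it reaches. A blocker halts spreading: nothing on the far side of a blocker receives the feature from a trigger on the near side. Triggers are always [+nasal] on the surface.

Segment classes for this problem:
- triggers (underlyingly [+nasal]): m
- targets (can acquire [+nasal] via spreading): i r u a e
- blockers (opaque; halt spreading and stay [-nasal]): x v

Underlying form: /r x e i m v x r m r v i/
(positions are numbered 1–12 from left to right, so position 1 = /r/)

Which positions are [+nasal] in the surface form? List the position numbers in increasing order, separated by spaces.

From /m/ at 5 rightward: 6 /v/ blocks.
From /m/ at 5 leftward: 4 /i/ → [+nasal]; 3 /e/ → [+nasal]; 2 /x/ blocks.
From /m/ at 9 rightward: 10 /r/ → [+nasal]; 11 /v/ blocks.
From /m/ at 9 leftward: 8 /r/ → [+nasal]; 7 /x/ blocks.
Targets with no active source: positions 1 12 stay [-nasal].

3 4 5 8 9 10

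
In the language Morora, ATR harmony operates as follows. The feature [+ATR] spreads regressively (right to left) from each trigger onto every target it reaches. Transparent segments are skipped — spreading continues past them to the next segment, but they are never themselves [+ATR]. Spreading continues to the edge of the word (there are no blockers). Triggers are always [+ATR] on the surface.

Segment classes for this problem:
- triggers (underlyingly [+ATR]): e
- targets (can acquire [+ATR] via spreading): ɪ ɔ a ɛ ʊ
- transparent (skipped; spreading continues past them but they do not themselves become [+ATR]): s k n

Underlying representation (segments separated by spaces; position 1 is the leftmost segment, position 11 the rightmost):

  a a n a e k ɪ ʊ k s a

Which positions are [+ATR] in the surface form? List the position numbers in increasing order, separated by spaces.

From /e/ at 5 leftward: 4 /a/ → [+ATR]; 3 /n/ transparent; 2 /a/ → [+ATR]; 1 /a/ → [+ATR]; word edge.
Targets with no active source: positions 7 8 11 stay [-ATR].

1 2 4 5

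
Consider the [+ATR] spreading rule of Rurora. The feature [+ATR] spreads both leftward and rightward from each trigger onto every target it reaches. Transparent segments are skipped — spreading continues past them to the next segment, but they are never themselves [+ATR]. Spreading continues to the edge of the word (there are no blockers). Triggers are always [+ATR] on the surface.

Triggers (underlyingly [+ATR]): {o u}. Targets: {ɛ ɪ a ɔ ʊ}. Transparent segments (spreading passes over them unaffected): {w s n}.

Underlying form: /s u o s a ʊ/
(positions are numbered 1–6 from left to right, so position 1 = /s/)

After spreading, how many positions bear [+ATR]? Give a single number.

4

From /u/ at 2 rightward: 3 /o/ is itself a trigger — this domain ends here.
From /u/ at 2 leftward: 1 /s/ transparent; word edge.
From /o/ at 3 rightward: 4 /s/ transparent; 5 /a/ → [+ATR]; 6 /ʊ/ → [+ATR]; word edge.
From /o/ at 3 leftward: 2 /u/ is itself a trigger — this domain ends here.
[+ATR] positions on the surface: 2 3 5 6.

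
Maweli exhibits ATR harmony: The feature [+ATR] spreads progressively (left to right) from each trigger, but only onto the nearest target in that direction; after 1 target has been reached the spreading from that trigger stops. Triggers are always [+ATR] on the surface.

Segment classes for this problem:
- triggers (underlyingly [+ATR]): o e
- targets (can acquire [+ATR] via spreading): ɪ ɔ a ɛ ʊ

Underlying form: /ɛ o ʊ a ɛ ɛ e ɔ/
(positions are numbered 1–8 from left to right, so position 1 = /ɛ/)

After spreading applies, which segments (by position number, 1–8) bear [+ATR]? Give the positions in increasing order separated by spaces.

2 3 7 8

From /o/ at 2 rightward: 3 /ʊ/ → [+ATR]; bound reached.
From /e/ at 7 rightward: 8 /ɔ/ → [+ATR]; bound reached.
Targets with no active source: positions 1 4 5 6 stay [-ATR].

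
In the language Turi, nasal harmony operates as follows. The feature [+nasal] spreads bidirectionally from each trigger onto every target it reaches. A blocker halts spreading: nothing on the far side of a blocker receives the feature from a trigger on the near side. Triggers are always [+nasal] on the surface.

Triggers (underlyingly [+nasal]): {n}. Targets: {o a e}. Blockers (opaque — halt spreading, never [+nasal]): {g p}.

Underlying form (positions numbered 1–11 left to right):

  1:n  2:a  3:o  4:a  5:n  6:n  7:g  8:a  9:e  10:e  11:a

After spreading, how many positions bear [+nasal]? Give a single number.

From /n/ at 1 rightward: 2 /a/ → [+nasal]; 3 /o/ → [+nasal]; 4 /a/ → [+nasal]; 5 /n/ is itself a trigger — this domain ends here.
From /n/ at 1 leftward: word edge.
From /n/ at 5 rightward: 6 /n/ is itself a trigger — this domain ends here.
From /n/ at 5 leftward: 4 /a/ → [+nasal]; 3 /o/ → [+nasal]; 2 /a/ → [+nasal]; 1 /n/ is itself a trigger — this domain ends here.
From /n/ at 6 rightward: 7 /g/ blocks.
From /n/ at 6 leftward: 5 /n/ is itself a trigger — this domain ends here.
Targets with no active source: positions 8 9 10 11 stay [-nasal].
[+nasal] positions on the surface: 1 2 3 4 5 6.

6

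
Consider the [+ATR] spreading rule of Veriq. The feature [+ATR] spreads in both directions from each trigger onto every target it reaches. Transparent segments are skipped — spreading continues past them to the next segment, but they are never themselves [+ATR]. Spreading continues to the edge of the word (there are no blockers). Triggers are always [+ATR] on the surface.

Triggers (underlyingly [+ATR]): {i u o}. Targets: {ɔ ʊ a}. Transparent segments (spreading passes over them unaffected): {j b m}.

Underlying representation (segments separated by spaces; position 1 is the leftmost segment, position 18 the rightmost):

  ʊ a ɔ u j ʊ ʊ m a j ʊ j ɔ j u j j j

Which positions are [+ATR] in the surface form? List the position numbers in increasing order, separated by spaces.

1 2 3 4 6 7 9 11 13 15

From /u/ at 4 rightward: 5 /j/ transparent; 6 /ʊ/ → [+ATR]; 7 /ʊ/ → [+ATR]; 8 /m/ transparent; 9 /a/ → [+ATR]; 10 /j/ transparent; 11 /ʊ/ → [+ATR]; 12 /j/ transparent; 13 /ɔ/ → [+ATR]; 14 /j/ transparent; 15 /u/ is itself a trigger — this domain ends here.
From /u/ at 4 leftward: 3 /ɔ/ → [+ATR]; 2 /a/ → [+ATR]; 1 /ʊ/ → [+ATR]; word edge.
From /u/ at 15 rightward: 16 /j/ transparent; 17 /j/ transparent; 18 /j/ transparent; word edge.
From /u/ at 15 leftward: 14 /j/ transparent; 13 /ɔ/ → [+ATR]; 12 /j/ transparent; 11 /ʊ/ → [+ATR]; 10 /j/ transparent; 9 /a/ → [+ATR]; 8 /m/ transparent; 7 /ʊ/ → [+ATR]; 6 /ʊ/ → [+ATR]; 5 /j/ transparent; 4 /u/ is itself a trigger — this domain ends here.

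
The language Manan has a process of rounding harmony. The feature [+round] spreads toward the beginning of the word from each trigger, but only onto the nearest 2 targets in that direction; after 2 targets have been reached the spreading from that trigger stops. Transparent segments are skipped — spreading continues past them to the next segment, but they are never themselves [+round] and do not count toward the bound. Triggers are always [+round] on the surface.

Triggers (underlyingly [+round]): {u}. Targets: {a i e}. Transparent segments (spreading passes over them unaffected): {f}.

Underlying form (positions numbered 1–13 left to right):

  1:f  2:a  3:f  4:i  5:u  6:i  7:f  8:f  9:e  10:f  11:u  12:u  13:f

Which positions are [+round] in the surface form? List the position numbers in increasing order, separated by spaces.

From /u/ at 5 leftward: 4 /i/ → [+round]; 3 /f/ transparent; 2 /a/ → [+round]; bound reached.
From /u/ at 11 leftward: 10 /f/ transparent; 9 /e/ → [+round]; 8 /f/ transparent; 7 /f/ transparent; 6 /i/ → [+round]; bound reached.
From /u/ at 12 leftward: 11 /u/ is itself a trigger — this domain ends here.

2 4 5 6 9 11 12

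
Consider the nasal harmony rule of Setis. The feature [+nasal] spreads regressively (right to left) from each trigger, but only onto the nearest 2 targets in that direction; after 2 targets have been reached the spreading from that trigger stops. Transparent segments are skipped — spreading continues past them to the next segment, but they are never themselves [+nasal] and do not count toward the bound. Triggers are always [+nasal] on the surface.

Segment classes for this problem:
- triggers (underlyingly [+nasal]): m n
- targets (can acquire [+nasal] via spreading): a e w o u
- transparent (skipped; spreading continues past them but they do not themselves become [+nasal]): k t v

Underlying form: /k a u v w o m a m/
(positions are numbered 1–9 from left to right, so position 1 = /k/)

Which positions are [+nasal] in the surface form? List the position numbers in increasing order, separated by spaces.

From /m/ at 7 leftward: 6 /o/ → [+nasal]; 5 /w/ → [+nasal]; bound reached.
From /m/ at 9 leftward: 8 /a/ → [+nasal]; 7 /m/ is itself a trigger — this domain ends here.
Targets with no active source: positions 2 3 stay [-nasal].

5 6 7 8 9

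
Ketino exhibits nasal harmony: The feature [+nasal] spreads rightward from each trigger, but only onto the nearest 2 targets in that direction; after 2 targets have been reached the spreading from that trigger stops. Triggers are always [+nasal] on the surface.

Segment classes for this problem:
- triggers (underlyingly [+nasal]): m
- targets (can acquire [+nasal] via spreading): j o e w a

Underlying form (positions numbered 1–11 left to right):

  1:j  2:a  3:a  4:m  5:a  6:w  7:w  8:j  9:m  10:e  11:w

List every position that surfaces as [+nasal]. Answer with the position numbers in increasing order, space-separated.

From /m/ at 4 rightward: 5 /a/ → [+nasal]; 6 /w/ → [+nasal]; bound reached.
From /m/ at 9 rightward: 10 /e/ → [+nasal]; 11 /w/ → [+nasal]; bound reached.
Targets with no active source: positions 1 2 3 7 8 stay [-nasal].

4 5 6 9 10 11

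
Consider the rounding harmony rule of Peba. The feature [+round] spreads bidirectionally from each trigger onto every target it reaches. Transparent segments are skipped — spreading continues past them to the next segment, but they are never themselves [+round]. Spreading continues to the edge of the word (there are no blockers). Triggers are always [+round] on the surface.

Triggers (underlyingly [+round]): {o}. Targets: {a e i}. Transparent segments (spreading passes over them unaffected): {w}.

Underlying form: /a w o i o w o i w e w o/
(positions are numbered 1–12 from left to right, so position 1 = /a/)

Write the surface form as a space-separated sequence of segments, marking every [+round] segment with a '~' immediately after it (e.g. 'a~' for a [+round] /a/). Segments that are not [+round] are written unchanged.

a~ w o~ i~ o~ w o~ i~ w e~ w o~

From /o/ at 3 rightward: 4 /i/ → [+round]; 5 /o/ is itself a trigger — this domain ends here.
From /o/ at 3 leftward: 2 /w/ transparent; 1 /a/ → [+round]; word edge.
From /o/ at 5 rightward: 6 /w/ transparent; 7 /o/ is itself a trigger — this domain ends here.
From /o/ at 5 leftward: 4 /i/ → [+round]; 3 /o/ is itself a trigger — this domain ends here.
From /o/ at 7 rightward: 8 /i/ → [+round]; 9 /w/ transparent; 10 /e/ → [+round]; 11 /w/ transparent; 12 /o/ is itself a trigger — this domain ends here.
From /o/ at 7 leftward: 6 /w/ transparent; 5 /o/ is itself a trigger — this domain ends here.
From /o/ at 12 rightward: word edge.
From /o/ at 12 leftward: 11 /w/ transparent; 10 /e/ → [+round]; 9 /w/ transparent; 8 /i/ → [+round]; 7 /o/ is itself a trigger — this domain ends here.
[+round] positions on the surface: 1 3 4 5 7 8 10 12.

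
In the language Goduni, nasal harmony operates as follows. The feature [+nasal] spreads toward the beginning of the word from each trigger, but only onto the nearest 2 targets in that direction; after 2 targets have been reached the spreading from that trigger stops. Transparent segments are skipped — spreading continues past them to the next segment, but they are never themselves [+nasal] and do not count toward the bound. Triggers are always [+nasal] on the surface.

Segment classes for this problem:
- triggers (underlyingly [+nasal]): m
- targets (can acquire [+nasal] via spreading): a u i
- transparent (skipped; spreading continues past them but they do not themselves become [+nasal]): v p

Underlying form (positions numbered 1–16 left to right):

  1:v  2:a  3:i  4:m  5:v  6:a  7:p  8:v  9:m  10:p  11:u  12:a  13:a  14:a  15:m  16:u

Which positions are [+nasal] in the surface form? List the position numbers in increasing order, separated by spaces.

2 3 4 6 9 13 14 15

From /m/ at 4 leftward: 3 /i/ → [+nasal]; 2 /a/ → [+nasal]; bound reached.
From /m/ at 9 leftward: 8 /v/ transparent; 7 /p/ transparent; 6 /a/ → [+nasal]; 5 /v/ transparent; 4 /m/ is itself a trigger — this domain ends here.
From /m/ at 15 leftward: 14 /a/ → [+nasal]; 13 /a/ → [+nasal]; bound reached.
Targets with no active source: positions 11 12 16 stay [-nasal].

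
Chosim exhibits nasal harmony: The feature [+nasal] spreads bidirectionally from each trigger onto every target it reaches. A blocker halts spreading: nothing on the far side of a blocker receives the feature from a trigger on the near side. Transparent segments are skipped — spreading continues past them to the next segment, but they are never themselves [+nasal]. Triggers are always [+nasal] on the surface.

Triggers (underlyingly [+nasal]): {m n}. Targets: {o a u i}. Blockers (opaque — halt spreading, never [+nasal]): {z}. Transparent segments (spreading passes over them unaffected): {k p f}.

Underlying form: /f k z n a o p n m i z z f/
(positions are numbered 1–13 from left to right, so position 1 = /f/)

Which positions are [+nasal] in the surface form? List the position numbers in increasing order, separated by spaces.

4 5 6 8 9 10

From /n/ at 4 rightward: 5 /a/ → [+nasal]; 6 /o/ → [+nasal]; 7 /p/ transparent; 8 /n/ is itself a trigger — this domain ends here.
From /n/ at 4 leftward: 3 /z/ blocks.
From /n/ at 8 rightward: 9 /m/ is itself a trigger — this domain ends here.
From /n/ at 8 leftward: 7 /p/ transparent; 6 /o/ → [+nasal]; 5 /a/ → [+nasal]; 4 /n/ is itself a trigger — this domain ends here.
From /m/ at 9 rightward: 10 /i/ → [+nasal]; 11 /z/ blocks.
From /m/ at 9 leftward: 8 /n/ is itself a trigger — this domain ends here.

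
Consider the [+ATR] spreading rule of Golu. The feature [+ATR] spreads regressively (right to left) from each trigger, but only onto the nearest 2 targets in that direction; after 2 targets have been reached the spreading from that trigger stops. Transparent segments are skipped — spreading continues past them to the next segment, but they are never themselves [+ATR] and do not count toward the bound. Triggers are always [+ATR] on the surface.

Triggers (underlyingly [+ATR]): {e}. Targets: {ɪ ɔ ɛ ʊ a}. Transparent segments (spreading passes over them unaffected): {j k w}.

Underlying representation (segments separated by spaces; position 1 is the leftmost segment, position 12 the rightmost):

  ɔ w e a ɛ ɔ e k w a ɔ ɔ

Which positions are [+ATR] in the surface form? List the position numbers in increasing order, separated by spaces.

1 3 5 6 7

From /e/ at 3 leftward: 2 /w/ transparent; 1 /ɔ/ → [+ATR]; word edge.
From /e/ at 7 leftward: 6 /ɔ/ → [+ATR]; 5 /ɛ/ → [+ATR]; bound reached.
Targets with no active source: positions 4 10 11 12 stay [-ATR].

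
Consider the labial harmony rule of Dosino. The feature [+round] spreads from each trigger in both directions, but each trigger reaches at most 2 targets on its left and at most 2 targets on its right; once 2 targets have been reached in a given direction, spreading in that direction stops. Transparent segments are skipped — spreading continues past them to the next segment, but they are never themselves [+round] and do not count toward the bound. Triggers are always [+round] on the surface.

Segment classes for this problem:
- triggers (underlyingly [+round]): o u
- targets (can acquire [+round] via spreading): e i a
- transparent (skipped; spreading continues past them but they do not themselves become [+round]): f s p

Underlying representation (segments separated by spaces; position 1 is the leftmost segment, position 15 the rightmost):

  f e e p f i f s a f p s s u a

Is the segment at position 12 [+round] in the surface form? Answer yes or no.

no

From /u/ at 14 rightward: 15 /a/ → [+round]; word edge.
From /u/ at 14 leftward: 13 /s/ transparent; 12 /s/ transparent; 11 /p/ transparent; 10 /f/ transparent; 9 /a/ → [+round]; 8 /s/ transparent; 7 /f/ transparent; 6 /i/ → [+round]; bound reached.
Targets with no active source: positions 2 3 stay [-round].
[+round] positions on the surface: 6 9 14 15.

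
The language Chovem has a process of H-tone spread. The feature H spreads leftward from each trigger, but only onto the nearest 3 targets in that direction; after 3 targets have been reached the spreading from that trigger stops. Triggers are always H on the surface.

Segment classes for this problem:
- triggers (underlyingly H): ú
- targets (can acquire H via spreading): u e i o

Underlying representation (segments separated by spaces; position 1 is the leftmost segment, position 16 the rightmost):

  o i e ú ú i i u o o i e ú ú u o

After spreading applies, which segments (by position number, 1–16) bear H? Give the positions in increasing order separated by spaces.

1 2 3 4 5 10 11 12 13 14

From /ú/ at 4 leftward: 3 /e/ → H; 2 /i/ → H; 1 /o/ → H; bound reached.
From /ú/ at 5 leftward: 4 /ú/ is itself a trigger — this domain ends here.
From /ú/ at 13 leftward: 12 /e/ → H; 11 /i/ → H; 10 /o/ → H; bound reached.
From /ú/ at 14 leftward: 13 /ú/ is itself a trigger — this domain ends here.
Targets with no active source: positions 6 7 8 9 15 16 stay [-high tone].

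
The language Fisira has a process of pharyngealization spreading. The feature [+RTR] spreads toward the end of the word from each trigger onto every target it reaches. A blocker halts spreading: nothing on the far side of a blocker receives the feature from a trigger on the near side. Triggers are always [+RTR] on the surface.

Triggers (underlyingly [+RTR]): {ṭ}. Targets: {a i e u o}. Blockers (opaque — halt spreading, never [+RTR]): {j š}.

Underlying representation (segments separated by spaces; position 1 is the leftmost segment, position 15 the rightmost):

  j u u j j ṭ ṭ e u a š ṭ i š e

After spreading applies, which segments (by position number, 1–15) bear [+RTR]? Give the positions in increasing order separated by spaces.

6 7 8 9 10 12 13

From /ṭ/ at 6 rightward: 7 /ṭ/ is itself a trigger — this domain ends here.
From /ṭ/ at 7 rightward: 8 /e/ → [+RTR]; 9 /u/ → [+RTR]; 10 /a/ → [+RTR]; 11 /š/ blocks.
From /ṭ/ at 12 rightward: 13 /i/ → [+RTR]; 14 /š/ blocks.
Targets with no active source: positions 2 3 15 stay [-emphatic].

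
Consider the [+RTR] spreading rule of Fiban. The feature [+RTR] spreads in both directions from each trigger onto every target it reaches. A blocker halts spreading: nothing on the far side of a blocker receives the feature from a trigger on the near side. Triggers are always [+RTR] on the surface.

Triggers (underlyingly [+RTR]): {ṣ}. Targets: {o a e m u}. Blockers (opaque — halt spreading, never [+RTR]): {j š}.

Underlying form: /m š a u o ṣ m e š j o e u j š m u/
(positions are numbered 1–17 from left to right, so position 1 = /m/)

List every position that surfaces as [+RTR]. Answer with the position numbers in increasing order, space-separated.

From /ṣ/ at 6 rightward: 7 /m/ → [+RTR]; 8 /e/ → [+RTR]; 9 /š/ blocks.
From /ṣ/ at 6 leftward: 5 /o/ → [+RTR]; 4 /u/ → [+RTR]; 3 /a/ → [+RTR]; 2 /š/ blocks.
Targets with no active source: positions 1 11 12 13 16 17 stay [-emphatic].

3 4 5 6 7 8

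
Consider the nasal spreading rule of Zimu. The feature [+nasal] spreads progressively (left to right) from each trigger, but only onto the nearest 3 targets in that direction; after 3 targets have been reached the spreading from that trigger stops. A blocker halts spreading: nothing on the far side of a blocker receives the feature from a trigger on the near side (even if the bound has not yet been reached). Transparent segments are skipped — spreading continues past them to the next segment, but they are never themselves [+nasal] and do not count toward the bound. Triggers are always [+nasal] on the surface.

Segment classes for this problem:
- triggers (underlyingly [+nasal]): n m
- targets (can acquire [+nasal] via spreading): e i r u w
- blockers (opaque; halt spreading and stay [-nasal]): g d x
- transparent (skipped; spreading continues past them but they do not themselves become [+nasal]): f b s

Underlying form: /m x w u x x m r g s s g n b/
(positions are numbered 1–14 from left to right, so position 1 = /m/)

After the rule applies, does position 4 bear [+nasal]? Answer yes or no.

no

From /m/ at 1 rightward: 2 /x/ blocks.
From /m/ at 7 rightward: 8 /r/ → [+nasal]; 9 /g/ blocks.
From /n/ at 13 rightward: 14 /b/ transparent; word edge.
Targets with no active source: positions 3 4 stay [-nasal].
[+nasal] positions on the surface: 1 7 8 13.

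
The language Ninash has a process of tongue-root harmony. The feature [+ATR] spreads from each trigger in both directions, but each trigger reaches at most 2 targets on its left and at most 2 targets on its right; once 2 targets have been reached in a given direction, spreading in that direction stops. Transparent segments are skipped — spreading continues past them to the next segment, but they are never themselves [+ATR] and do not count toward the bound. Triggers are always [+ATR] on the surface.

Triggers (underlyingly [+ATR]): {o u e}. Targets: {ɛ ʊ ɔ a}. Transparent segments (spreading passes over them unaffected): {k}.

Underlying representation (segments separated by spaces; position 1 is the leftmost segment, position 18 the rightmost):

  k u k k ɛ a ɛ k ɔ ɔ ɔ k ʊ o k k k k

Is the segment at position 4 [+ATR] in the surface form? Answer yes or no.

From /u/ at 2 rightward: 3 /k/ transparent; 4 /k/ transparent; 5 /ɛ/ → [+ATR]; 6 /a/ → [+ATR]; bound reached.
From /u/ at 2 leftward: 1 /k/ transparent; word edge.
From /o/ at 14 rightward: 15 /k/ transparent; 16 /k/ transparent; 17 /k/ transparent; 18 /k/ transparent; word edge.
From /o/ at 14 leftward: 13 /ʊ/ → [+ATR]; 12 /k/ transparent; 11 /ɔ/ → [+ATR]; bound reached.
Targets with no active source: positions 7 9 10 stay [-ATR].
[+ATR] positions on the surface: 2 5 6 11 13 14.

no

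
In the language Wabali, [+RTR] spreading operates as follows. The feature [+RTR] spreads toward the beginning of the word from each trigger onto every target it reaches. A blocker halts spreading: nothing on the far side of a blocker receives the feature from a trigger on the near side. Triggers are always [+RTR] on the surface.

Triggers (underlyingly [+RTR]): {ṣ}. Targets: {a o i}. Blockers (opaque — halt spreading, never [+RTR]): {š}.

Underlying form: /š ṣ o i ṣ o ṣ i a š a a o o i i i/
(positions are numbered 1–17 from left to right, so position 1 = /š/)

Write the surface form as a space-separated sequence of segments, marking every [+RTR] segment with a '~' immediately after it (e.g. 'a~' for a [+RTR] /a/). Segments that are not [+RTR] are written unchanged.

From /ṣ/ at 2 leftward: 1 /š/ blocks.
From /ṣ/ at 5 leftward: 4 /i/ → [+RTR]; 3 /o/ → [+RTR]; 2 /ṣ/ is itself a trigger — this domain ends here.
From /ṣ/ at 7 leftward: 6 /o/ → [+RTR]; 5 /ṣ/ is itself a trigger — this domain ends here.
Targets with no active source: positions 8 9 11 12 13 14 15 16 17 stay [-emphatic].
[+RTR] positions on the surface: 2 3 4 5 6 7.

š ṣ~ o~ i~ ṣ~ o~ ṣ~ i a š a a o o i i i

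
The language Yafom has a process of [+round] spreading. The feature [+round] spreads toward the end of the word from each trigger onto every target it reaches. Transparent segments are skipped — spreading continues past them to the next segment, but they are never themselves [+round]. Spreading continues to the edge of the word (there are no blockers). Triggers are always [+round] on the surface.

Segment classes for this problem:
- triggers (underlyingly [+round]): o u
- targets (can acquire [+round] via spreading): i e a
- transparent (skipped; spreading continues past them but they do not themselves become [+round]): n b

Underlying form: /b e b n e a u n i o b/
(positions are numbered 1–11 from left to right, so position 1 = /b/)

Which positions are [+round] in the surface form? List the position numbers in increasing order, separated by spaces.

7 9 10

From /u/ at 7 rightward: 8 /n/ transparent; 9 /i/ → [+round]; 10 /o/ is itself a trigger — this domain ends here.
From /o/ at 10 rightward: 11 /b/ transparent; word edge.
Targets with no active source: positions 2 5 6 stay [-round].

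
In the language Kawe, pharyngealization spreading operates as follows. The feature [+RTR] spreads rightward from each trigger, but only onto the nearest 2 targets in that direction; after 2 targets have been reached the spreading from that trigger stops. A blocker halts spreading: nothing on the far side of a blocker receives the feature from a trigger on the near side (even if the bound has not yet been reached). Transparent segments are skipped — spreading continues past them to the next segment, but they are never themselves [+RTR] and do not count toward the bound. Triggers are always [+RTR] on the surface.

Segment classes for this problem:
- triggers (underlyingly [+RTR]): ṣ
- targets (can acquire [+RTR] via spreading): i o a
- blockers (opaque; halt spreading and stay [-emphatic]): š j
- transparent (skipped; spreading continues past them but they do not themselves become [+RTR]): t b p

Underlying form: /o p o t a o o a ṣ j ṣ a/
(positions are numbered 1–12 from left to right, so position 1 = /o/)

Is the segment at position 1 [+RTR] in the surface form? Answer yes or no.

From /ṣ/ at 9 rightward: 10 /j/ blocks.
From /ṣ/ at 11 rightward: 12 /a/ → [+RTR]; word edge.
Targets with no active source: positions 1 3 5 6 7 8 stay [-emphatic].
[+RTR] positions on the surface: 9 11 12.

no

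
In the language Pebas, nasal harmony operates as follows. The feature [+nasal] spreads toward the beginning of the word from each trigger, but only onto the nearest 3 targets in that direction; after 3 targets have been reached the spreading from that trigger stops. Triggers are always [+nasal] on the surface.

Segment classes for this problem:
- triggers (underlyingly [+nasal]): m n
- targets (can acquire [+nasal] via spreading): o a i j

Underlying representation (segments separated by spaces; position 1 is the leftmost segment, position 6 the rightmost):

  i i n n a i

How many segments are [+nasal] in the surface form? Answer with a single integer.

From /n/ at 3 leftward: 2 /i/ → [+nasal]; 1 /i/ → [+nasal]; word edge.
From /n/ at 4 leftward: 3 /n/ is itself a trigger — this domain ends here.
Targets with no active source: positions 5 6 stay [-nasal].
[+nasal] positions on the surface: 1 2 3 4.

4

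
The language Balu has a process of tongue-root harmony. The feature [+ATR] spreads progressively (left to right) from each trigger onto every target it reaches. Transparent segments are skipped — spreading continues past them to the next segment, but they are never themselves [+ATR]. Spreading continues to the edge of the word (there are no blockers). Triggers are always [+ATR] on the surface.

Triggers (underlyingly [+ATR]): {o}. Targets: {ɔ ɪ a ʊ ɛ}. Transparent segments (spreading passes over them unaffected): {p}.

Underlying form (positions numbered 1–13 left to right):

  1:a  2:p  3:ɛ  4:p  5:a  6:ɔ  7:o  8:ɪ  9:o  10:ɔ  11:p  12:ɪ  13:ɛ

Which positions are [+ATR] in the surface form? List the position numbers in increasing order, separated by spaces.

7 8 9 10 12 13

From /o/ at 7 rightward: 8 /ɪ/ → [+ATR]; 9 /o/ is itself a trigger — this domain ends here.
From /o/ at 9 rightward: 10 /ɔ/ → [+ATR]; 11 /p/ transparent; 12 /ɪ/ → [+ATR]; 13 /ɛ/ → [+ATR]; word edge.
Targets with no active source: positions 1 3 5 6 stay [-ATR].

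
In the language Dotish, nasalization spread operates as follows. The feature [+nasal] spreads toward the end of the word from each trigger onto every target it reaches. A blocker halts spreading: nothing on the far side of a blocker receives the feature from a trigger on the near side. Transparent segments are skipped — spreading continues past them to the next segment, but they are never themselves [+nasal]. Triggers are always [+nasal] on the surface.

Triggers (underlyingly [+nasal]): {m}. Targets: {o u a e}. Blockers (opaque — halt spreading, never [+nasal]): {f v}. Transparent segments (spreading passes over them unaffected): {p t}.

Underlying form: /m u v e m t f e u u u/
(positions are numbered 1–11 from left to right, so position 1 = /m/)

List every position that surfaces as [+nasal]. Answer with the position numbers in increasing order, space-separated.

From /m/ at 1 rightward: 2 /u/ → [+nasal]; 3 /v/ blocks.
From /m/ at 5 rightward: 6 /t/ transparent; 7 /f/ blocks.
Targets with no active source: positions 4 8 9 10 11 stay [-nasal].

1 2 5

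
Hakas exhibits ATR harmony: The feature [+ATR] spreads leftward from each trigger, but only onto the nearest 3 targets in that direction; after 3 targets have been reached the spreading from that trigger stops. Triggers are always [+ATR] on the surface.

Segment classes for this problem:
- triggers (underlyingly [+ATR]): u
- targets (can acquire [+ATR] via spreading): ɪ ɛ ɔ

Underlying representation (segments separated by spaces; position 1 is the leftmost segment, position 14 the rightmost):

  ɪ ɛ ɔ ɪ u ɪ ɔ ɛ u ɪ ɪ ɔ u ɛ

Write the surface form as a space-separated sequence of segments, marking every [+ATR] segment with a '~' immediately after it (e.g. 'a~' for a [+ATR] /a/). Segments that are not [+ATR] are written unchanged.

From /u/ at 5 leftward: 4 /ɪ/ → [+ATR]; 3 /ɔ/ → [+ATR]; 2 /ɛ/ → [+ATR]; bound reached.
From /u/ at 9 leftward: 8 /ɛ/ → [+ATR]; 7 /ɔ/ → [+ATR]; 6 /ɪ/ → [+ATR]; bound reached.
From /u/ at 13 leftward: 12 /ɔ/ → [+ATR]; 11 /ɪ/ → [+ATR]; 10 /ɪ/ → [+ATR]; bound reached.
Targets with no active source: positions 1 14 stay [-ATR].
[+ATR] positions on the surface: 2 3 4 5 6 7 8 9 10 11 12 13.

ɪ ɛ~ ɔ~ ɪ~ u~ ɪ~ ɔ~ ɛ~ u~ ɪ~ ɪ~ ɔ~ u~ ɛ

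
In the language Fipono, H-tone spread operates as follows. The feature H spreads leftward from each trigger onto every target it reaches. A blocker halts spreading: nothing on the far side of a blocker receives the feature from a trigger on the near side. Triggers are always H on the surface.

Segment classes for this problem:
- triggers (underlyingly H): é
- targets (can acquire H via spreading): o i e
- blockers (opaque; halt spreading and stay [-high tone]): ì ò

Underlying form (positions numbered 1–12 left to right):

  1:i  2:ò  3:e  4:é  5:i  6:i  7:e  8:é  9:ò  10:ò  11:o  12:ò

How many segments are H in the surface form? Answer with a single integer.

From /é/ at 4 leftward: 3 /e/ → H; 2 /ò/ blocks.
From /é/ at 8 leftward: 7 /e/ → H; 6 /i/ → H; 5 /i/ → H; 4 /é/ is itself a trigger — this domain ends here.
Targets with no active source: positions 1 11 stay [-high tone].
H positions on the surface: 3 4 5 6 7 8.

6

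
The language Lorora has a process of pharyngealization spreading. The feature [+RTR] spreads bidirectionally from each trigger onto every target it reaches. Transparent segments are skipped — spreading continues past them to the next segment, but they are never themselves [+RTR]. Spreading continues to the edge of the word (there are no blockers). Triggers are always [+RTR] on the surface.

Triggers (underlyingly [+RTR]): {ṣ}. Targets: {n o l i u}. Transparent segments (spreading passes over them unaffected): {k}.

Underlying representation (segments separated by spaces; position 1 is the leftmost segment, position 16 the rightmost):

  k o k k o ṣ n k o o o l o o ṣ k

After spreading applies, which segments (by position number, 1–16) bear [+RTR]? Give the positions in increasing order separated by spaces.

2 5 6 7 9 10 11 12 13 14 15

From /ṣ/ at 6 rightward: 7 /n/ → [+RTR]; 8 /k/ transparent; 9 /o/ → [+RTR]; 10 /o/ → [+RTR]; 11 /o/ → [+RTR]; 12 /l/ → [+RTR]; 13 /o/ → [+RTR]; 14 /o/ → [+RTR]; 15 /ṣ/ is itself a trigger — this domain ends here.
From /ṣ/ at 6 leftward: 5 /o/ → [+RTR]; 4 /k/ transparent; 3 /k/ transparent; 2 /o/ → [+RTR]; 1 /k/ transparent; word edge.
From /ṣ/ at 15 rightward: 16 /k/ transparent; word edge.
From /ṣ/ at 15 leftward: 14 /o/ → [+RTR]; 13 /o/ → [+RTR]; 12 /l/ → [+RTR]; 11 /o/ → [+RTR]; 10 /o/ → [+RTR]; 9 /o/ → [+RTR]; 8 /k/ transparent; 7 /n/ → [+RTR]; 6 /ṣ/ is itself a trigger — this domain ends here.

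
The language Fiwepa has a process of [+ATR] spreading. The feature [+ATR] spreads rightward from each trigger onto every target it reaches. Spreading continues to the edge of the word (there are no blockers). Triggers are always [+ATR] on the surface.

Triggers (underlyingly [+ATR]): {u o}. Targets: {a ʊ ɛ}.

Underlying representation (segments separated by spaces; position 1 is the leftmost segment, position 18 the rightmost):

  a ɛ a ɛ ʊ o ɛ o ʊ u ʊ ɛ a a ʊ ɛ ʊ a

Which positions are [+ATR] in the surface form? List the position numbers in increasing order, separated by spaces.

From /o/ at 6 rightward: 7 /ɛ/ → [+ATR]; 8 /o/ is itself a trigger — this domain ends here.
From /o/ at 8 rightward: 9 /ʊ/ → [+ATR]; 10 /u/ is itself a trigger — this domain ends here.
From /u/ at 10 rightward: 11 /ʊ/ → [+ATR]; 12 /ɛ/ → [+ATR]; 13 /a/ → [+ATR]; 14 /a/ → [+ATR]; 15 /ʊ/ → [+ATR]; 16 /ɛ/ → [+ATR]; 17 /ʊ/ → [+ATR]; 18 /a/ → [+ATR]; word edge.
Targets with no active source: positions 1 2 3 4 5 stay [-ATR].

6 7 8 9 10 11 12 13 14 15 16 17 18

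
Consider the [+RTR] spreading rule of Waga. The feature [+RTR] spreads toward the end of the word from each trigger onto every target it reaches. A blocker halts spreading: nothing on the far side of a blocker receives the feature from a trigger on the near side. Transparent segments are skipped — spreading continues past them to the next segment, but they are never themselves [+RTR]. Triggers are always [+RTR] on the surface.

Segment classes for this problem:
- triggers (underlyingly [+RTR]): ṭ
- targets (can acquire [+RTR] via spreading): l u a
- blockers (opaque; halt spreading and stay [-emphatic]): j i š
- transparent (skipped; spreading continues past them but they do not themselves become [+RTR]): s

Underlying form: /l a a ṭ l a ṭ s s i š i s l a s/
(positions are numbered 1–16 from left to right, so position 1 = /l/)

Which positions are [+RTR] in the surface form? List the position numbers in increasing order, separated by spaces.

From /ṭ/ at 4 rightward: 5 /l/ → [+RTR]; 6 /a/ → [+RTR]; 7 /ṭ/ is itself a trigger — this domain ends here.
From /ṭ/ at 7 rightward: 8 /s/ transparent; 9 /s/ transparent; 10 /i/ blocks.
Targets with no active source: positions 1 2 3 14 15 stay [-emphatic].

4 5 6 7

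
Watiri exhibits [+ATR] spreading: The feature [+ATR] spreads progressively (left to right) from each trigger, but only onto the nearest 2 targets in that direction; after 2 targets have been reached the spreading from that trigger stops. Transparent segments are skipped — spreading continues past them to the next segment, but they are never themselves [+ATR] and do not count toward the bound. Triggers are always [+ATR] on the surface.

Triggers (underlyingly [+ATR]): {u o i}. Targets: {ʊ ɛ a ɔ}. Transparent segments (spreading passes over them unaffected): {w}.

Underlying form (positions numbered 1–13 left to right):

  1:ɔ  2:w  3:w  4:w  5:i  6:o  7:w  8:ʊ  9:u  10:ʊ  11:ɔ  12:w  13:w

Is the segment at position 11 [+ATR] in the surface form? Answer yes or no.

From /i/ at 5 rightward: 6 /o/ is itself a trigger — this domain ends here.
From /o/ at 6 rightward: 7 /w/ transparent; 8 /ʊ/ → [+ATR]; 9 /u/ is itself a trigger — this domain ends here.
From /u/ at 9 rightward: 10 /ʊ/ → [+ATR]; 11 /ɔ/ → [+ATR]; bound reached.
Target with no active source: position 1 stays [-ATR].
[+ATR] positions on the surface: 5 6 8 9 10 11.

yes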